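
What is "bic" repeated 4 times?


Input string: 'bic'
Operation: repeat 4 times
Concatenation: 'bic' + 'bic' + 'bic' + 'bic'
Result: bicbicbicbic


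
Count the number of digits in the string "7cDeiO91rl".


Input string: '7cDeiO91rl'
Operation: count digit characters (0-9)
Scan: '7'(digit), 'c', 'D', 'e', 'i', 'O', '9'(digit), '1'(digit), 'r', 'l'
Digits found: 3
Result: 3


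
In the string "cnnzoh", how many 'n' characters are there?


Input string: 'cnnzoh'
Target character: 'n'
Scan each position: s[1]='n', s[2]='n'
Matches found at indices: 1, 2
Total: 2


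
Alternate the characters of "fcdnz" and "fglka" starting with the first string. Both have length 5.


String 1: 'fcdnz'
String 2: 'fglka'
Operation: alternate characters
Pairs: 'f'+'f', 'c'+'g', 'd'+'l', 'n'+'k', 'z'+'a'
Result: ffcgdlnkza


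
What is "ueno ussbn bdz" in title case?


Input string: 'ueno ussbn bdz'
Operation: capitalize first letter of each word
Word transformations: 'ueno'->'Ueno', 'ussbn'->'Ussbn', 'bdz'->'Bdz'
Result: Ueno Ussbn Bdz


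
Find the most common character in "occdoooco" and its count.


Input: 'occdoooco'
Operation: tally each character
Counts: 'c':3, 'd':1, 'o':5
Maximum: 'o' appears 5 times


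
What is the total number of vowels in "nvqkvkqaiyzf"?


Input string: 'nvqkvkqaiyzf'
Operation: count vowels (a, e, i, o, u)
Scan: s[0]='n', s[1]='v', s[2]='q', s[3]='k', s[4]='v', s[5]='k', s[6]='q', s[7]='a' (vowel), s[8]='i' (vowel), s[9]='y', s[10]='z', s[11]='f'
Vowels found: 2
Result: 2


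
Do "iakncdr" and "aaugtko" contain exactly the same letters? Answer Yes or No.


String 1: 'iakncdr' -> sorted: 'acdiknr'
String 2: 'aaugtko' -> sorted: 'aagkotu'
Compare sorted forms: 'acdiknr' != 'aagkotu'
Anagram: No


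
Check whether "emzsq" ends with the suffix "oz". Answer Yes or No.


Input string: 'emzsq'
Suffix to check: 'oz'
Last 2 characters of input: 'sq'
Match: False
Result: No


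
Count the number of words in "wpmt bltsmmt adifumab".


Input string: 'wpmt bltsmmt adifumab'
Operation: split by spaces
Words found: 'wpmt', 'bltsmmt', 'adifumab'
Word count: 3


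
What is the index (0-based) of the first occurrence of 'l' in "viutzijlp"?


Input string: 'viutzijlp'
Target: 'l'
Scanning left to right: s[0]='v', s[1]='i', s[2]='u', s[3]='t', s[4]='z', s[5]='i', s[6]='j', s[7]='l'
First match at index: 7


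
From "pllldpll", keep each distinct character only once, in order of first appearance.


Input: 'pllldpll'
Operation: keep first occurrence of each character
Scan: s[0]='p' new -> keep; s[1]='l' new -> keep; s[2]='l' seen -> skip; s[3]='l' seen -> skip; s[4]='d' new -> keep; s[5]='p' seen -> skip; s[6]='l' seen -> skip; s[7]='l' seen -> skip
Result: pld


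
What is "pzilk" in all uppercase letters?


Input string: 'pzilk'
Operation: convert each letter to uppercase
Mapping: 'p'->'P', 'z'->'Z', 'i'->'I', 'l'->'L', 'k'->'K'
Result: PZILK


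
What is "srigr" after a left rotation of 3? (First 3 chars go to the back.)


Input: 'srigr', shift = 3
Operation: split at index 3 and swap parts
Front part s[0:3] = 'sri'
Back part s[3:] = 'gr'
Rotated = back + front = 'gr' + 'sri'
Result: grsri


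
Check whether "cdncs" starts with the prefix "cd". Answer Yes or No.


Input string: 'cdncs'
Prefix to check: 'cd'
First 2 characters of input: 'cd'
Match: True
Result: Yes


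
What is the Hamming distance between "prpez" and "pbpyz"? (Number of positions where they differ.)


String 1: 'prpez'
String 2: 'pbpyz'
Compare each position: pos 0: 'p'=='p', pos 1: 'r'!='b', pos 2: 'p'=='p', pos 3: 'e'!='y', pos 4: 'z'=='z'
Differing positions: 2
Hamming distance: 2


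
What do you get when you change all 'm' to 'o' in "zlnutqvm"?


Input string: 'zlnutqvm'
Operation: replace 'm' with 'o'
Positions of 'm': 7
After replacement: zlnutqvo


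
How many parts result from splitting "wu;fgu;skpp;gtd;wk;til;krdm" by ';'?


Input string: 'wu;fgu;skpp;gtd;wk;til;krdm'
Delimiter: ';'
Split result: 'wu', 'fgu', 'skpp', 'gtd', 'wk', 'til', 'krdm'
Number of parts: 7


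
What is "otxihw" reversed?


Input string: 'otxihw'
Operation: reverse character order
Original order: 'o' -> 't' -> 'x' -> 'i' -> 'h' -> 'w'
Reversed order: 'w' -> 'h' -> 'i' -> 'x' -> 't' -> 'o'
Result: whixto


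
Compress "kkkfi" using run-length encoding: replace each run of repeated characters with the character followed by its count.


Input: 'kkkfi'
Operation: identify consecutive runs
Runs: 'kkk' -> k3, 'f' -> f1, 'i' -> i1
Encoded: k3f1i1


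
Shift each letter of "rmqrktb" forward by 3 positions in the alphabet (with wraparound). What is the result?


Input: 'rmqrktb', shift = 3
Operation: for each letter, (position + 3) mod 26
Mapping: 'r'(17+3=20)->'u', 'm'(12+3=15)->'p', 'q'(16+3=19)->'t', 'r'(17+3=20)->'u', 'k'(10+3=13)->'n', 't'(19+3=22)->'w', 'b'(1+3=4)->'e'
Result: uptunwe


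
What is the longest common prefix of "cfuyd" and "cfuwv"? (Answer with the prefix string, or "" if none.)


String 1: 'cfuyd'
String 2: 'cfuwv'
Compare position by position:
pos 0: 'c' vs 'c' match
pos 1: 'f' vs 'f' match
pos 2: 'u' vs 'u' match
pos 3: 'y' vs 'w' differ -> stop
Longest common prefix: "cfu" (length 3)


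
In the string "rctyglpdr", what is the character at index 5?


Input string: 'rctyglpdr'
Operation: get character at index 5
Index mapping: s[0]='r', s[1]='c', s[2]='t', s[3]='y', s[4]='g', s[5]='l'
Result: 'l'


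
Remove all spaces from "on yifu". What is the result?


Input string: 'on yifu'
Operation: remove all spaces
Words: 'on', 'yifu'
Join without spaces: onyifu


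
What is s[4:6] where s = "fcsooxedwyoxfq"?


Input string: 'fcsooxedwyoxfq'
Operation: slice [4:6]
Extract characters: s[4]='o', s[5]='x'
Result: ox


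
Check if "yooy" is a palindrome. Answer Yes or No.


Input string: 'yooy'
Reversed: 'yooy'
Compare pairs: s[0]='y' vs s[3]='y' (match), s[1]='o' vs s[2]='o' (match)
Palindrome: Yes


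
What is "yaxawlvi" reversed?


Input string: 'yaxawlvi'
Operation: reverse character order
Original order: 'y' -> 'a' -> 'x' -> 'a' -> 'w' -> 'l' -> 'v' -> 'i'
Reversed order: 'i' -> 'v' -> 'l' -> 'w' -> 'a' -> 'x' -> 'a' -> 'y'
Result: ivlwaxay


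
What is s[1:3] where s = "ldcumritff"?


Input string: 'ldcumritff'
Operation: slice [1:3]
Extract characters: s[1]='d', s[2]='c'
Result: dc


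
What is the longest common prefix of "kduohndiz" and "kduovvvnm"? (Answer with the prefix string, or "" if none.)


String 1: 'kduohndiz'
String 2: 'kduovvvnm'
Compare position by position:
pos 0: 'k' vs 'k' match
pos 1: 'd' vs 'd' match
pos 2: 'u' vs 'u' match
pos 3: 'o' vs 'o' match
pos 4: 'h' vs 'v' differ -> stop
Longest common prefix: "kduo" (length 4)


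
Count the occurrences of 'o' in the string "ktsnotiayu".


Input string: 'ktsnotiayu'
Target character: 'o'
Scan each position: s[4]='o'
Matches found at indices: 4
Total: 1


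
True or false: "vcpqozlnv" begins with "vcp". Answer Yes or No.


Input string: 'vcpqozlnv'
Prefix to check: 'vcp'
First 3 characters of input: 'vcp'
Match: True
Result: Yes


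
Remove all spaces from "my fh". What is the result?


Input string: 'my fh'
Operation: remove all spaces
Words: 'my', 'fh'
Join without spaces: myfh


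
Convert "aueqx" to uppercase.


Input string: 'aueqx'
Operation: convert each letter to uppercase
Mapping: 'a'->'A', 'u'->'U', 'e'->'E', 'q'->'Q', 'x'->'X'
Result: AUEQX


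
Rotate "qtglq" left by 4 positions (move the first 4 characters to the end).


Input: 'qtglq', shift = 4
Operation: split at index 4 and swap parts
Front part s[0:4] = 'qtgl'
Back part s[4:] = 'q'
Rotated = back + front = 'q' + 'qtgl'
Result: qqtgl


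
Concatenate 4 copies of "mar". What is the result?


Input string: 'mar'
Operation: repeat 4 times
Concatenation: 'mar' + 'mar' + 'mar' + 'mar'
Result: marmarmarmar


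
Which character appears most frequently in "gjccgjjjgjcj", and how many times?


Input: 'gjccgjjjgjcj'
Operation: tally each character
Counts: 'c':3, 'g':3, 'j':6
Maximum: 'j' appears 6 times


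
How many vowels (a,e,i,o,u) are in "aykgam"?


Input string: 'aykgam'
Operation: count vowels (a, e, i, o, u)
Scan: s[0]='a' (vowel), s[1]='y', s[2]='k', s[3]='g', s[4]='a' (vowel), s[5]='m'
Vowels found: 2
Result: 2


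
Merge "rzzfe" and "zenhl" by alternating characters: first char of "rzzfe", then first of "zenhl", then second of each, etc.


String 1: 'rzzfe'
String 2: 'zenhl'
Operation: alternate characters
Pairs: 'r'+'z', 'z'+'e', 'z'+'n', 'f'+'h', 'e'+'l'
Result: rzzeznfhel


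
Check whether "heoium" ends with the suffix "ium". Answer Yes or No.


Input string: 'heoium'
Suffix to check: 'ium'
Last 3 characters of input: 'ium'
Match: True
Result: Yes


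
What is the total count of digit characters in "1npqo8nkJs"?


Input string: '1npqo8nkJs'
Operation: count digit characters (0-9)
Scan: '1'(digit), 'n', 'p', 'q', 'o', '8'(digit), 'n', 'k', 'J', 's'
Digits found: 2
Result: 2


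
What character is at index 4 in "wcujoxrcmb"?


Input string: 'wcujoxrcmb'
Operation: get character at index 4
Index mapping: s[0]='w', s[1]='c', s[2]='u', s[3]='j', s[4]='o'
Result: 'o'


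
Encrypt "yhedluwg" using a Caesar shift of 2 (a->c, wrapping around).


Input: 'yhedluwg', shift = 2
Operation: for each letter, (position + 2) mod 26
Mapping: 'y'(24+2=26, 26 mod 26=0)->'a', 'h'(7+2=9)->'j', 'e'(4+2=6)->'g', 'd'(3+2=5)->'f', 'l'(11+2=13)->'n', 'u'(20+2=22)->'w', 'w'(22+2=24)->'y', 'g'(6+2=8)->'i'
Result: ajgfnwyi


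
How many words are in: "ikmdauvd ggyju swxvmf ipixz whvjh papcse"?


Input string: 'ikmdauvd ggyju swxvmf ipixz whvjh papcse'
Operation: split by spaces
Words found: 'ikmdauvd', 'ggyju', 'swxvmf', 'ipixz', 'whvjh', 'papcse'
Word count: 6


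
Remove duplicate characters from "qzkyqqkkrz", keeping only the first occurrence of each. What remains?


Input: 'qzkyqqkkrz'
Operation: keep first occurrence of each character
Scan: s[0]='q' new -> keep; s[1]='z' new -> keep; s[2]='k' new -> keep; s[3]='y' new -> keep; s[4]='q' seen -> skip; s[5]='q' seen -> skip; s[6]='k' seen -> skip; s[7]='k' seen -> skip; s[8]='r' new -> keep; s[9]='z' seen -> skip
Result: qzkyr


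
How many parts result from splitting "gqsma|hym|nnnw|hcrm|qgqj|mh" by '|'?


Input string: 'gqsma|hym|nnnw|hcrm|qgqj|mh'
Delimiter: '|'
Split result: 'gqsma', 'hym', 'nnnw', 'hcrm', 'qgqj', 'mh'
Number of parts: 6


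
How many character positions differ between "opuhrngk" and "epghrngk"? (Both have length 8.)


String 1: 'opuhrngk'
String 2: 'epghrngk'
Compare each position: pos 0: 'o'!='e', pos 1: 'p'=='p', pos 2: 'u'!='g', pos 3: 'h'=='h', pos 4: 'r'=='r', pos 5: 'n'=='n', pos 6: 'g'=='g', pos 7: 'k'=='k'
Differing positions: 2
Hamming distance: 2


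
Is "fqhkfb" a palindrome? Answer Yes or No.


Input string: 'fqhkfb'
Reversed: 'bfkhqf'
Compare pairs: s[0]='f' vs s[5]='b' (mismatch), s[1]='q' vs s[4]='f' (mismatch), s[2]='h' vs s[3]='k' (mismatch)
Palindrome: No


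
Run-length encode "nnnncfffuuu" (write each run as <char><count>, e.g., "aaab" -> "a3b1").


Input: 'nnnncfffuuu'
Operation: identify consecutive runs
Runs: 'nnnn' -> n4, 'c' -> c1, 'fff' -> f3, 'uuu' -> u3
Encoded: n4c1f3u3


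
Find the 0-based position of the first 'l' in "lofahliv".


Input string: 'lofahliv'
Target: 'l'
Scanning left to right: s[0]='l'
First match at index: 0


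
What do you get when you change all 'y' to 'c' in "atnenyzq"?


Input string: 'atnenyzq'
Operation: replace 'y' with 'c'
Positions of 'y': 5
After replacement: atnenczq


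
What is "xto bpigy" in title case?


Input string: 'xto bpigy'
Operation: capitalize first letter of each word
Word transformations: 'xto'->'Xto', 'bpigy'->'Bpigy'
Result: Xto Bpigy


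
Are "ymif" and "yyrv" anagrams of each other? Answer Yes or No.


String 1: 'ymif' -> sorted: 'fimy'
String 2: 'yyrv' -> sorted: 'rvyy'
Compare sorted forms: 'fimy' != 'rvyy'
Anagram: No


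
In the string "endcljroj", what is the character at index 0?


Input string: 'endcljroj'
Operation: get character at index 0
Index mapping: s[0]='e'
Result: 'e'


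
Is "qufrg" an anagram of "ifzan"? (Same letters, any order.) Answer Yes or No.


String 1: 'ifzan' -> sorted: 'afinz'
String 2: 'qufrg' -> sorted: 'fgqru'
Compare sorted forms: 'afinz' != 'fgqru'
Anagram: No


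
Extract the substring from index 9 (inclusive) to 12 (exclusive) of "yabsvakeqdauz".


Input string: 'yabsvakeqdauz'
Operation: slice [9:12]
Extract characters: s[9]='d', s[10]='a', s[11]='u'
Result: dau


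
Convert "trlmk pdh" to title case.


Input string: 'trlmk pdh'
Operation: capitalize first letter of each word
Word transformations: 'trlmk'->'Trlmk', 'pdh'->'Pdh'
Result: Trlmk Pdh


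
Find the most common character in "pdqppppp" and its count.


Input: 'pdqppppp'
Operation: tally each character
Counts: 'd':1, 'p':6, 'q':1
Maximum: 'p' appears 6 times


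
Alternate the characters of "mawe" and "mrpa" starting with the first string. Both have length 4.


String 1: 'mawe'
String 2: 'mrpa'
Operation: alternate characters
Pairs: 'm'+'m', 'a'+'r', 'w'+'p', 'e'+'a'
Result: mmarwpea


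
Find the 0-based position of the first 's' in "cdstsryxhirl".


Input string: 'cdstsryxhirl'
Target: 's'
Scanning left to right: s[0]='c', s[1]='d', s[2]='s'
First match at index: 2


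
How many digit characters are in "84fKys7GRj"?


Input string: '84fKys7GRj'
Operation: count digit characters (0-9)
Scan: '8'(digit), '4'(digit), 'f', 'K', 'y', 's', '7'(digit), 'G', 'R', 'j'
Digits found: 3
Result: 3


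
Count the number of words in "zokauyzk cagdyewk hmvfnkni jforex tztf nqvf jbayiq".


Input string: 'zokauyzk cagdyewk hmvfnkni jforex tztf nqvf jbayiq'
Operation: split by spaces
Words found: 'zokauyzk', 'cagdyewk', 'hmvfnkni', 'jforex', 'tztf', 'nqvf', 'jbayiq'
Word count: 7


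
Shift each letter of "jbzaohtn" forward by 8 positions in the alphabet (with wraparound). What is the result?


Input: 'jbzaohtn', shift = 8
Operation: for each letter, (position + 8) mod 26
Mapping: 'j'(9+8=17)->'r', 'b'(1+8=9)->'j', 'z'(25+8=33, 33 mod 26=7)->'h', 'a'(0+8=8)->'i', 'o'(14+8=22)->'w', 'h'(7+8=15)->'p', 't'(19+8=27, 27 mod 26=1)->'b', 'n'(13+8=21)->'v'
Result: rjhiwpbv


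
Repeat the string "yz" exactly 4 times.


Input string: 'yz'
Operation: repeat 4 times
Concatenation: 'yz' + 'yz' + 'yz' + 'yz'
Result: yzyzyzyz


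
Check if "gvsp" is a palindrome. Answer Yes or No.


Input string: 'gvsp'
Reversed: 'psvg'
Compare pairs: s[0]='g' vs s[3]='p' (mismatch), s[1]='v' vs s[2]='s' (mismatch)
Palindrome: No


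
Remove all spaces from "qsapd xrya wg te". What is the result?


Input string: 'qsapd xrya wg te'
Operation: remove all spaces
Words: 'qsapd', 'xrya', 'wg', 'te'
Join without spaces: qsapdxryawgte


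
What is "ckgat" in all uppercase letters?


Input string: 'ckgat'
Operation: convert each letter to uppercase
Mapping: 'c'->'C', 'k'->'K', 'g'->'G', 'a'->'A', 't'->'T'
Result: CKGAT


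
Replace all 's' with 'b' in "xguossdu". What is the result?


Input string: 'xguossdu'
Operation: replace 's' with 'b'
Positions of 's': 4, 5
After replacement: xguobbdu


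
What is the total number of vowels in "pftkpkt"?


Input string: 'pftkpkt'
Operation: count vowels (a, e, i, o, u)
Scan: s[0]='p', s[1]='f', s[2]='t', s[3]='k', s[4]='p', s[5]='k', s[6]='t'
Vowels found: 0
Result: 0


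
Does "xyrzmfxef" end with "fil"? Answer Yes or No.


Input string: 'xyrzmfxef'
Suffix to check: 'fil'
Last 3 characters of input: 'xef'
Match: False
Result: No


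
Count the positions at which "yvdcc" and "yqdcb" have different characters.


String 1: 'yvdcc'
String 2: 'yqdcb'
Compare each position: pos 0: 'y'=='y', pos 1: 'v'!='q', pos 2: 'd'=='d', pos 3: 'c'=='c', pos 4: 'c'!='b'
Differing positions: 2
Hamming distance: 2


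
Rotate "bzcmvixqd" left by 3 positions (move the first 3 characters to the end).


Input: 'bzcmvixqd', shift = 3
Operation: split at index 3 and swap parts
Front part s[0:3] = 'bzc'
Back part s[3:] = 'mvixqd'
Rotated = back + front = 'mvixqd' + 'bzc'
Result: mvixqdbzc


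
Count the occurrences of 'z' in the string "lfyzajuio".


Input string: 'lfyzajuio'
Target character: 'z'
Scan each position: s[3]='z'
Matches found at indices: 3
Total: 1


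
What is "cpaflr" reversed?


Input string: 'cpaflr'
Operation: reverse character order
Original order: 'c' -> 'p' -> 'a' -> 'f' -> 'l' -> 'r'
Reversed order: 'r' -> 'l' -> 'f' -> 'a' -> 'p' -> 'c'
Result: rlfapc


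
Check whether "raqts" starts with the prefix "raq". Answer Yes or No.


Input string: 'raqts'
Prefix to check: 'raq'
First 3 characters of input: 'raq'
Match: True
Result: Yes


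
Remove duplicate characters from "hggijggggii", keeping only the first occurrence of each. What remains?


Input: 'hggijggggii'
Operation: keep first occurrence of each character
Scan: s[0]='h' new -> keep; s[1]='g' new -> keep; s[2]='g' seen -> skip; s[3]='i' new -> keep; s[4]='j' new -> keep; s[5]='g' seen -> skip; s[6]='g' seen -> skip; s[7]='g' seen -> skip; s[8]='g' seen -> skip; s[9]='i' seen -> skip; s[10]='i' seen -> skip
Result: hgij


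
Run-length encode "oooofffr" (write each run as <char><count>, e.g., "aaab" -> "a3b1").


Input: 'oooofffr'
Operation: identify consecutive runs
Runs: 'oooo' -> o4, 'fff' -> f3, 'r' -> r1
Encoded: o4f3r1


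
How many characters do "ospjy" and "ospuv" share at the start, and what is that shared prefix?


String 1: 'ospjy'
String 2: 'ospuv'
Compare position by position:
pos 0: 'o' vs 'o' match
pos 1: 's' vs 's' match
pos 2: 'p' vs 'p' match
pos 3: 'j' vs 'u' differ -> stop
Longest common prefix: "osp" (length 3)


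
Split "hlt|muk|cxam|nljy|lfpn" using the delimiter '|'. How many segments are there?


Input string: 'hlt|muk|cxam|nljy|lfpn'
Delimiter: '|'
Split result: 'hlt', 'muk', 'cxam', 'nljy', 'lfpn'
Number of parts: 5


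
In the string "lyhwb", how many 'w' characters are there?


Input string: 'lyhwb'
Target character: 'w'
Scan each position: s[3]='w'
Matches found at indices: 3
Total: 1


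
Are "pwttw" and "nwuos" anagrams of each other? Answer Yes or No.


String 1: 'pwttw' -> sorted: 'pttww'
String 2: 'nwuos' -> sorted: 'nosuw'
Compare sorted forms: 'pttww' != 'nosuw'
Anagram: No


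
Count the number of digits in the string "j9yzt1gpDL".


Input string: 'j9yzt1gpDL'
Operation: count digit characters (0-9)
Scan: 'j', '9'(digit), 'y', 'z', 't', '1'(digit), 'g', 'p', 'D', 'L'
Digits found: 2
Result: 2


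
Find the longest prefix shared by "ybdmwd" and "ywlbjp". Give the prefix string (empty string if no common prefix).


String 1: 'ybdmwd'
String 2: 'ywlbjp'
Compare position by position:
pos 0: 'y' vs 'y' match
pos 1: 'b' vs 'w' differ -> stop
Longest common prefix: "y" (length 1)


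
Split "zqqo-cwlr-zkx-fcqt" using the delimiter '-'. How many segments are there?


Input string: 'zqqo-cwlr-zkx-fcqt'
Delimiter: '-'
Split result: 'zqqo', 'cwlr', 'zkx', 'fcqt'
Number of parts: 4


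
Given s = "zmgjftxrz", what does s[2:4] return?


Input string: 'zmgjftxrz'
Operation: slice [2:4]
Extract characters: s[2]='g', s[3]='j'
Result: gj


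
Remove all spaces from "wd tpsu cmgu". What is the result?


Input string: 'wd tpsu cmgu'
Operation: remove all spaces
Words: 'wd', 'tpsu', 'cmgu'
Join without spaces: wdtpsucmgu


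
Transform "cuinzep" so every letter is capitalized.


Input string: 'cuinzep'
Operation: convert each letter to uppercase
Mapping: 'c'->'C', 'u'->'U', 'i'->'I', 'n'->'N', 'z'->'Z', 'e'->'E', 'p'->'P'
Result: CUINZEP


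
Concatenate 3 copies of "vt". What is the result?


Input string: 'vt'
Operation: repeat 3 times
Concatenation: 'vt' + 'vt' + 'vt'
Result: vtvtvt


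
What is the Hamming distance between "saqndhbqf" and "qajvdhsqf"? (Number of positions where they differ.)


String 1: 'saqndhbqf'
String 2: 'qajvdhsqf'
Compare each position: pos 0: 's'!='q', pos 1: 'a'=='a', pos 2: 'q'!='j', pos 3: 'n'!='v', pos 4: 'd'=='d', pos 5: 'h'=='h', pos 6: 'b'!='s', pos 7: 'q'=='q', pos 8: 'f'=='f'
Differing positions: 4
Hamming distance: 4


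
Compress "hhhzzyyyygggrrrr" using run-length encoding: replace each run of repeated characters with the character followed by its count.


Input: 'hhhzzyyyygggrrrr'
Operation: identify consecutive runs
Runs: 'hhh' -> h3, 'zz' -> z2, 'yyyy' -> y4, 'ggg' -> g3, 'rrrr' -> r4
Encoded: h3z2y4g3r4


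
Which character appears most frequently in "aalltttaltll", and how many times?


Input: 'aalltttaltll'
Operation: tally each character
Counts: 'a':3, 'l':5, 't':4
Maximum: 'l' appears 5 times


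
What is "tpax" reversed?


Input string: 'tpax'
Operation: reverse character order
Original order: 't' -> 'p' -> 'a' -> 'x'
Reversed order: 'x' -> 'a' -> 'p' -> 't'
Result: xapt


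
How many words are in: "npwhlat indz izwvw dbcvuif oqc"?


Input string: 'npwhlat indz izwvw dbcvuif oqc'
Operation: split by spaces
Words found: 'npwhlat', 'indz', 'izwvw', 'dbcvuif', 'oqc'
Word count: 5


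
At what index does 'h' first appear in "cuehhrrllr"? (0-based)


Input string: 'cuehhrrllr'
Target: 'h'
Scanning left to right: s[0]='c', s[1]='u', s[2]='e', s[3]='h'
First match at index: 3


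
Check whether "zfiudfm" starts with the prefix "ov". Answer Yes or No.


Input string: 'zfiudfm'
Prefix to check: 'ov'
First 2 characters of input: 'zf'
Match: False
Result: No


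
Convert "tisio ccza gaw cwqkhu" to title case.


Input string: 'tisio ccza gaw cwqkhu'
Operation: capitalize first letter of each word
Word transformations: 'tisio'->'Tisio', 'ccza'->'Ccza', 'gaw'->'Gaw', 'cwqkhu'->'Cwqkhu'
Result: Tisio Ccza Gaw Cwqkhu


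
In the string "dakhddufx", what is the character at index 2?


Input string: 'dakhddufx'
Operation: get character at index 2
Index mapping: s[0]='d', s[1]='a', s[2]='k'
Result: 'k'


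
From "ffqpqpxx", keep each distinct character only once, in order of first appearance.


Input: 'ffqpqpxx'
Operation: keep first occurrence of each character
Scan: s[0]='f' new -> keep; s[1]='f' seen -> skip; s[2]='q' new -> keep; s[3]='p' new -> keep; s[4]='q' seen -> skip; s[5]='p' seen -> skip; s[6]='x' new -> keep; s[7]='x' seen -> skip
Result: fqpx


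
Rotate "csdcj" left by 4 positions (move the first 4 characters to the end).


Input: 'csdcj', shift = 4
Operation: split at index 4 and swap parts
Front part s[0:4] = 'csdc'
Back part s[4:] = 'j'
Rotated = back + front = 'j' + 'csdc'
Result: jcsdc


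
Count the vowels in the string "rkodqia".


Input string: 'rkodqia'
Operation: count vowels (a, e, i, o, u)
Scan: s[0]='r', s[1]='k', s[2]='o' (vowel), s[3]='d', s[4]='q', s[5]='i' (vowel), s[6]='a' (vowel)
Vowels found: 3
Result: 3


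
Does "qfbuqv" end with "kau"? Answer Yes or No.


Input string: 'qfbuqv'
Suffix to check: 'kau'
Last 3 characters of input: 'uqv'
Match: False
Result: No


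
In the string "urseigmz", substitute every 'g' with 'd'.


Input string: 'urseigmz'
Operation: replace 'g' with 'd'
Positions of 'g': 5
After replacement: urseidmz


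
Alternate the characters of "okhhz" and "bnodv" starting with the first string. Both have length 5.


String 1: 'okhhz'
String 2: 'bnodv'
Operation: alternate characters
Pairs: 'o'+'b', 'k'+'n', 'h'+'o', 'h'+'d', 'z'+'v'
Result: obknhohdzv


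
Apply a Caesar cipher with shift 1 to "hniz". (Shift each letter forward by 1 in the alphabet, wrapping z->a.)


Input: 'hniz', shift = 1
Operation: for each letter, (position + 1) mod 26
Mapping: 'h'(7+1=8)->'i', 'n'(13+1=14)->'o', 'i'(8+1=9)->'j', 'z'(25+1=26, 26 mod 26=0)->'a'
Result: ioja


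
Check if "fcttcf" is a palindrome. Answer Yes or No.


Input string: 'fcttcf'
Reversed: 'fcttcf'
Compare pairs: s[0]='f' vs s[5]='f' (match), s[1]='c' vs s[4]='c' (match), s[2]='t' vs s[3]='t' (match)
Palindrome: Yes


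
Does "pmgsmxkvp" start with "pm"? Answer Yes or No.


Input string: 'pmgsmxkvp'
Prefix to check: 'pm'
First 2 characters of input: 'pm'
Match: True
Result: Yes


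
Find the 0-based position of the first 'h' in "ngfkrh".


Input string: 'ngfkrh'
Target: 'h'
Scanning left to right: s[0]='n', s[1]='g', s[2]='f', s[3]='k', s[4]='r', s[5]='h'
First match at index: 5


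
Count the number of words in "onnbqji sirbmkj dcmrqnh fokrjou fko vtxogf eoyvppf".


Input string: 'onnbqji sirbmkj dcmrqnh fokrjou fko vtxogf eoyvppf'
Operation: split by spaces
Words found: 'onnbqji', 'sirbmkj', 'dcmrqnh', 'fokrjou', 'fko', 'vtxogf', 'eoyvppf'
Word count: 7


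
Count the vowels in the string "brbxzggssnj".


Input string: 'brbxzggssnj'
Operation: count vowels (a, e, i, o, u)
Scan: s[0]='b', s[1]='r', s[2]='b', s[3]='x', s[4]='z', s[5]='g', s[6]='g', s[7]='s', s[8]='s', s[9]='n', s[10]='j'
Vowels found: 0
Result: 0


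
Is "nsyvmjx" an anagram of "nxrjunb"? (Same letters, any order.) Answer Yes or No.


String 1: 'nxrjunb' -> sorted: 'bjnnrux'
String 2: 'nsyvmjx' -> sorted: 'jmnsvxy'
Compare sorted forms: 'bjnnrux' != 'jmnsvxy'
Anagram: No


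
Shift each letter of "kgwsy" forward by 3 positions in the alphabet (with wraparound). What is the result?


Input: 'kgwsy', shift = 3
Operation: for each letter, (position + 3) mod 26
Mapping: 'k'(10+3=13)->'n', 'g'(6+3=9)->'j', 'w'(22+3=25)->'z', 's'(18+3=21)->'v', 'y'(24+3=27, 27 mod 26=1)->'b'
Result: njzvb


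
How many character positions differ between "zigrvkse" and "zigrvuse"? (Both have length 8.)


String 1: 'zigrvkse'
String 2: 'zigrvuse'
Compare each position: pos 0: 'z'=='z', pos 1: 'i'=='i', pos 2: 'g'=='g', pos 3: 'r'=='r', pos 4: 'v'=='v', pos 5: 'k'!='u', pos 6: 's'=='s', pos 7: 'e'=='e'
Differing positions: 1
Hamming distance: 1


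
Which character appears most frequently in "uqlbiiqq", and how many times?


Input: 'uqlbiiqq'
Operation: tally each character
Counts: 'b':1, 'i':2, 'l':1, 'q':3, 'u':1
Maximum: 'q' appears 3 times


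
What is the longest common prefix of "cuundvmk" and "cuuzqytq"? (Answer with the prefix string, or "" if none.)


String 1: 'cuundvmk'
String 2: 'cuuzqytq'
Compare position by position:
pos 0: 'c' vs 'c' match
pos 1: 'u' vs 'u' match
pos 2: 'u' vs 'u' match
pos 3: 'n' vs 'z' differ -> stop
Longest common prefix: "cuu" (length 3)


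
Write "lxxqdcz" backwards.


Input string: 'lxxqdcz'
Operation: reverse character order
Original order: 'l' -> 'x' -> 'x' -> 'q' -> 'd' -> 'c' -> 'z'
Reversed order: 'z' -> 'c' -> 'd' -> 'q' -> 'x' -> 'x' -> 'l'
Result: zcdqxxl


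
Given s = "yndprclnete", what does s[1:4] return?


Input string: 'yndprclnete'
Operation: slice [1:4]
Extract characters: s[1]='n', s[2]='d', s[3]='p'
Result: ndp


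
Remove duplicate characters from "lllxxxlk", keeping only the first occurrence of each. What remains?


Input: 'lllxxxlk'
Operation: keep first occurrence of each character
Scan: s[0]='l' new -> keep; s[1]='l' seen -> skip; s[2]='l' seen -> skip; s[3]='x' new -> keep; s[4]='x' seen -> skip; s[5]='x' seen -> skip; s[6]='l' seen -> skip; s[7]='k' new -> keep
Result: lxk


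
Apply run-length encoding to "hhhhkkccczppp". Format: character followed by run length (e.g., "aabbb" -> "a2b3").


Input: 'hhhhkkccczppp'
Operation: identify consecutive runs
Runs: 'hhhh' -> h4, 'kk' -> k2, 'ccc' -> c3, 'z' -> z1, 'ppp' -> p3
Encoded: h4k2c3z1p3


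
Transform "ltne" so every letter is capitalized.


Input string: 'ltne'
Operation: convert each letter to uppercase
Mapping: 'l'->'L', 't'->'T', 'n'->'N', 'e'->'E'
Result: LTNE


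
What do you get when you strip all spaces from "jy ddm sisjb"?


Input string: 'jy ddm sisjb'
Operation: remove all spaces
Words: 'jy', 'ddm', 'sisjb'
Join without spaces: jyddmsisjb


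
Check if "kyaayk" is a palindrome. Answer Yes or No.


Input string: 'kyaayk'
Reversed: 'kyaayk'
Compare pairs: s[0]='k' vs s[5]='k' (match), s[1]='y' vs s[4]='y' (match), s[2]='a' vs s[3]='a' (match)
Palindrome: Yes


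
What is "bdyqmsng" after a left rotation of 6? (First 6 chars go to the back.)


Input: 'bdyqmsng', shift = 6
Operation: split at index 6 and swap parts
Front part s[0:6] = 'bdyqms'
Back part s[6:] = 'ng'
Rotated = back + front = 'ng' + 'bdyqms'
Result: ngbdyqms


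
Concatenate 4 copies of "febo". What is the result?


Input string: 'febo'
Operation: repeat 4 times
Concatenation: 'febo' + 'febo' + 'febo' + 'febo'
Result: febofebofebofebo


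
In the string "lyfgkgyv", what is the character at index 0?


Input string: 'lyfgkgyv'
Operation: get character at index 0
Index mapping: s[0]='l'
Result: 'l'


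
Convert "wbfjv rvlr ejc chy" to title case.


Input string: 'wbfjv rvlr ejc chy'
Operation: capitalize first letter of each word
Word transformations: 'wbfjv'->'Wbfjv', 'rvlr'->'Rvlr', 'ejc'->'Ejc', 'chy'->'Chy'
Result: Wbfjv Rvlr Ejc Chy


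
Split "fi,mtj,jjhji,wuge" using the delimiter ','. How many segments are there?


Input string: 'fi,mtj,jjhji,wuge'
Delimiter: ','
Split result: 'fi', 'mtj', 'jjhji', 'wuge'
Number of parts: 4


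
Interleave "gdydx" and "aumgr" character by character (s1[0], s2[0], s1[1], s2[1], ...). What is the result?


String 1: 'gdydx'
String 2: 'aumgr'
Operation: alternate characters
Pairs: 'g'+'a', 'd'+'u', 'y'+'m', 'd'+'g', 'x'+'r'
Result: gaduymdgxr


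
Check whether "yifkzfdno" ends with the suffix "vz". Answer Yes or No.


Input string: 'yifkzfdno'
Suffix to check: 'vz'
Last 2 characters of input: 'no'
Match: False
Result: No


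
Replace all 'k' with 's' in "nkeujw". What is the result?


Input string: 'nkeujw'
Operation: replace 'k' with 's'
Positions of 'k': 1
After replacement: nseujw


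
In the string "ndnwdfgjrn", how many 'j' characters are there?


Input string: 'ndnwdfgjrn'
Target character: 'j'
Scan each position: s[7]='j'
Matches found at indices: 7
Total: 1


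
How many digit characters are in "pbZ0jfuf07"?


Input string: 'pbZ0jfuf07'
Operation: count digit characters (0-9)
Scan: 'p', 'b', 'Z', '0'(digit), 'j', 'f', 'u', 'f', '0'(digit), '7'(digit)
Digits found: 3
Result: 3


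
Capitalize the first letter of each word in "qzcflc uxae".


Input string: 'qzcflc uxae'
Operation: capitalize first letter of each word
Word transformations: 'qzcflc'->'Qzcflc', 'uxae'->'Uxae'
Result: Qzcflc Uxae


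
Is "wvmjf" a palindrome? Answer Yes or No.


Input string: 'wvmjf'
Reversed: 'fjmvw'
Compare pairs: s[0]='w' vs s[4]='f' (mismatch), s[1]='v' vs s[3]='j' (mismatch)
Palindrome: No


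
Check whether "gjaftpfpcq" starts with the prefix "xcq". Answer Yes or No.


Input string: 'gjaftpfpcq'
Prefix to check: 'xcq'
First 3 characters of input: 'gja'
Match: False
Result: No


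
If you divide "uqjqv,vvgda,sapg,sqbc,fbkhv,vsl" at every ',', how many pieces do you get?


Input string: 'uqjqv,vvgda,sapg,sqbc,fbkhv,vsl'
Delimiter: ','
Split result: 'uqjqv', 'vvgda', 'sapg', 'sqbc', 'fbkhv', 'vsl'
Number of parts: 6


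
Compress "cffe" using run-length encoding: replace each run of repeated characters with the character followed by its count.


Input: 'cffe'
Operation: identify consecutive runs
Runs: 'c' -> c1, 'ff' -> f2, 'e' -> e1
Encoded: c1f2e1


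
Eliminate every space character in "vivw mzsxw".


Input string: 'vivw mzsxw'
Operation: remove all spaces
Words: 'vivw', 'mzsxw'
Join without spaces: vivwmzsxw


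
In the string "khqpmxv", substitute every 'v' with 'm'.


Input string: 'khqpmxv'
Operation: replace 'v' with 'm'
Positions of 'v': 6
After replacement: khqpmxm


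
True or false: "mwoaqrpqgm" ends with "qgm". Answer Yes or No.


Input string: 'mwoaqrpqgm'
Suffix to check: 'qgm'
Last 3 characters of input: 'qgm'
Match: True
Result: Yes


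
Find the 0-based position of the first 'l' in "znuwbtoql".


Input string: 'znuwbtoql'
Target: 'l'
Scanning left to right: s[0]='z', s[1]='n', s[2]='u', s[3]='w', s[4]='b', s[5]='t', s[6]='o', s[7]='q', s[8]='l'
First match at index: 8


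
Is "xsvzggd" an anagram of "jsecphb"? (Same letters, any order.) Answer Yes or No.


String 1: 'jsecphb' -> sorted: 'bcehjps'
String 2: 'xsvzggd' -> sorted: 'dggsvxz'
Compare sorted forms: 'bcehjps' != 'dggsvxz'
Anagram: No


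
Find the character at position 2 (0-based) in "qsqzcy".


Input string: 'qsqzcy'
Operation: get character at index 2
Index mapping: s[0]='q', s[1]='s', s[2]='q'
Result: 'q'


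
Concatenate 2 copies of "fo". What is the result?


Input string: 'fo'
Operation: repeat 2 times
Concatenation: 'fo' + 'fo'
Result: fofo


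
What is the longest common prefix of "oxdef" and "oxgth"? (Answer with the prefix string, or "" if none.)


String 1: 'oxdef'
String 2: 'oxgth'
Compare position by position:
pos 0: 'o' vs 'o' match
pos 1: 'x' vs 'x' match
pos 2: 'd' vs 'g' differ -> stop
Longest common prefix: "ox" (length 2)


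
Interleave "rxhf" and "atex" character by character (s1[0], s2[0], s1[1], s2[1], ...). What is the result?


String 1: 'rxhf'
String 2: 'atex'
Operation: alternate characters
Pairs: 'r'+'a', 'x'+'t', 'h'+'e', 'f'+'x'
Result: raxthefx


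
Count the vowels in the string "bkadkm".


Input string: 'bkadkm'
Operation: count vowels (a, e, i, o, u)
Scan: s[0]='b', s[1]='k', s[2]='a' (vowel), s[3]='d', s[4]='k', s[5]='m'
Vowels found: 1
Result: 1


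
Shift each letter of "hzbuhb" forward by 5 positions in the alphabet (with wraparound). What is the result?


Input: 'hzbuhb', shift = 5
Operation: for each letter, (position + 5) mod 26
Mapping: 'h'(7+5=12)->'m', 'z'(25+5=30, 30 mod 26=4)->'e', 'b'(1+5=6)->'g', 'u'(20+5=25)->'z', 'h'(7+5=12)->'m', 'b'(1+5=6)->'g'
Result: megzmg


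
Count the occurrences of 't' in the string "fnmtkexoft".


Input string: 'fnmtkexoft'
Target character: 't'
Scan each position: s[3]='t', s[9]='t'
Matches found at indices: 3, 9
Total: 2


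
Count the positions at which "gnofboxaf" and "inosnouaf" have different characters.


String 1: 'gnofboxaf'
String 2: 'inosnouaf'
Compare each position: pos 0: 'g'!='i', pos 1: 'n'=='n', pos 2: 'o'=='o', pos 3: 'f'!='s', pos 4: 'b'!='n', pos 5: 'o'=='o', pos 6: 'x'!='u', pos 7: 'a'=='a', pos 8: 'f'=='f'
Differing positions: 4
Hamming distance: 4


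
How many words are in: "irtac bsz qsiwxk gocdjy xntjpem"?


Input string: 'irtac bsz qsiwxk gocdjy xntjpem'
Operation: split by spaces
Words found: 'irtac', 'bsz', 'qsiwxk', 'gocdjy', 'xntjpem'
Word count: 5


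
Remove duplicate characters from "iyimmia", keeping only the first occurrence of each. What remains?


Input: 'iyimmia'
Operation: keep first occurrence of each character
Scan: s[0]='i' new -> keep; s[1]='y' new -> keep; s[2]='i' seen -> skip; s[3]='m' new -> keep; s[4]='m' seen -> skip; s[5]='i' seen -> skip; s[6]='a' new -> keep
Result: iyma


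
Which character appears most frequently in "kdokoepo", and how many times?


Input: 'kdokoepo'
Operation: tally each character
Counts: 'd':1, 'e':1, 'k':2, 'o':3, 'p':1
Maximum: 'o' appears 3 times


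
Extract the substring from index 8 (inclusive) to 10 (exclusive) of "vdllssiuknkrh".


Input string: 'vdllssiuknkrh'
Operation: slice [8:10]
Extract characters: s[8]='k', s[9]='n'
Result: kn


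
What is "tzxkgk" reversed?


Input string: 'tzxkgk'
Operation: reverse character order
Original order: 't' -> 'z' -> 'x' -> 'k' -> 'g' -> 'k'
Reversed order: 'k' -> 'g' -> 'k' -> 'x' -> 'z' -> 't'
Result: kgkxzt


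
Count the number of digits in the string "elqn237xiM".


Input string: 'elqn237xiM'
Operation: count digit characters (0-9)
Scan: 'e', 'l', 'q', 'n', '2'(digit), '3'(digit), '7'(digit), 'x', 'i', 'M'
Digits found: 3
Result: 3


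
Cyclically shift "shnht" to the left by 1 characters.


Input: 'shnht', shift = 1
Operation: split at index 1 and swap parts
Front part s[0:1] = 's'
Back part s[1:] = 'hnht'
Rotated = back + front = 'hnht' + 's'
Result: hnhts


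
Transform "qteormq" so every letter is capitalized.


Input string: 'qteormq'
Operation: convert each letter to uppercase
Mapping: 'q'->'Q', 't'->'T', 'e'->'E', 'o'->'O', 'r'->'R', 'm'->'M', 'q'->'Q'
Result: QTEORMQ


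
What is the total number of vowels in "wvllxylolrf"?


Input string: 'wvllxylolrf'
Operation: count vowels (a, e, i, o, u)
Scan: s[0]='w', s[1]='v', s[2]='l', s[3]='l', s[4]='x', s[5]='y', s[6]='l', s[7]='o' (vowel), s[8]='l', s[9]='r', s[10]='f'
Vowels found: 1
Result: 1


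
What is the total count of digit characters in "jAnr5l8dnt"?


Input string: 'jAnr5l8dnt'
Operation: count digit characters (0-9)
Scan: 'j', 'A', 'n', 'r', '5'(digit), 'l', '8'(digit), 'd', 'n', 't'
Digits found: 2
Result: 2


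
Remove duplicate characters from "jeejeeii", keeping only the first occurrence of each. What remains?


Input: 'jeejeeii'
Operation: keep first occurrence of each character
Scan: s[0]='j' new -> keep; s[1]='e' new -> keep; s[2]='e' seen -> skip; s[3]='j' seen -> skip; s[4]='e' seen -> skip; s[5]='e' seen -> skip; s[6]='i' new -> keep; s[7]='i' seen -> skip
Result: jei


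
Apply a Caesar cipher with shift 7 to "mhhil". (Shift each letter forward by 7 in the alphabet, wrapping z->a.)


Input: 'mhhil', shift = 7
Operation: for each letter, (position + 7) mod 26
Mapping: 'm'(12+7=19)->'t', 'h'(7+7=14)->'o', 'h'(7+7=14)->'o', 'i'(8+7=15)->'p', 'l'(11+7=18)->'s'
Result: toops


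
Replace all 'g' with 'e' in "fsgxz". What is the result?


Input string: 'fsgxz'
Operation: replace 'g' with 'e'
Positions of 'g': 2
After replacement: fsexz


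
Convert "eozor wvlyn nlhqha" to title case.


Input string: 'eozor wvlyn nlhqha'
Operation: capitalize first letter of each word
Word transformations: 'eozor'->'Eozor', 'wvlyn'->'Wvlyn', 'nlhqha'->'Nlhqha'
Result: Eozor Wvlyn Nlhqha


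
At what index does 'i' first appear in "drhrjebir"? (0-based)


Input string: 'drhrjebir'
Target: 'i'
Scanning left to right: s[0]='d', s[1]='r', s[2]='h', s[3]='r', s[4]='j', s[5]='e', s[6]='b', s[7]='i'
First match at index: 7


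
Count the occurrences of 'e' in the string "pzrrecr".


Input string: 'pzrrecr'
Target character: 'e'
Scan each position: s[4]='e'
Matches found at indices: 4
Total: 1


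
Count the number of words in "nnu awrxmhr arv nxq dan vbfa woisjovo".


Input string: 'nnu awrxmhr arv nxq dan vbfa woisjovo'
Operation: split by spaces
Words found: 'nnu', 'awrxmhr', 'arv', 'nxq', 'dan', 'vbfa', 'woisjovo'
Word count: 7


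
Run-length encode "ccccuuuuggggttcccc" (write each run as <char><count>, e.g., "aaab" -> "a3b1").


Input: 'ccccuuuuggggttcccc'
Operation: identify consecutive runs
Runs: 'cccc' -> c4, 'uuuu' -> u4, 'gggg' -> g4, 'tt' -> t2, 'cccc' -> c4
Encoded: c4u4g4t2c4


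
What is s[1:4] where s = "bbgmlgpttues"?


Input string: 'bbgmlgpttues'
Operation: slice [1:4]
Extract characters: s[1]='b', s[2]='g', s[3]='m'
Result: bgm


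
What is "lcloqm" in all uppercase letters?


Input string: 'lcloqm'
Operation: convert each letter to uppercase
Mapping: 'l'->'L', 'c'->'C', 'l'->'L', 'o'->'O', 'q'->'Q', 'm'->'M'
Result: LCLOQM


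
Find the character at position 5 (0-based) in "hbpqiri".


Input string: 'hbpqiri'
Operation: get character at index 5
Index mapping: s[0]='h', s[1]='b', s[2]='p', s[3]='q', s[4]='i', s[5]='r'
Result: 'r'


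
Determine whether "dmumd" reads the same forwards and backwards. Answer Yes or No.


Input string: 'dmumd'
Reversed: 'dmumd'
Compare pairs: s[0]='d' vs s[4]='d' (match), s[1]='m' vs s[3]='m' (match)
Palindrome: Yes


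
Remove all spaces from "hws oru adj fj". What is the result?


Input string: 'hws oru adj fj'
Operation: remove all spaces
Words: 'hws', 'oru', 'adj', 'fj'
Join without spaces: hwsoruadjfj
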